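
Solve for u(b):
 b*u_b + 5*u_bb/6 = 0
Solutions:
 u(b) = C1 + C2*erf(sqrt(15)*b/5)


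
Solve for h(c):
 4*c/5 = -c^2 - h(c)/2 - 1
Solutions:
 h(c) = -2*c^2 - 8*c/5 - 2


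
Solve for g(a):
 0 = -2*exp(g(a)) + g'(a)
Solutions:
 g(a) = log(-1/(C1 + 2*a))


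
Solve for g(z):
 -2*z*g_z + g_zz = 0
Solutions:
 g(z) = C1 + C2*erfi(z)


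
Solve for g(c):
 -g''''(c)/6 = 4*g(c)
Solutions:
 g(c) = (C1*sin(6^(1/4)*c) + C2*cos(6^(1/4)*c))*exp(-6^(1/4)*c) + (C3*sin(6^(1/4)*c) + C4*cos(6^(1/4)*c))*exp(6^(1/4)*c)


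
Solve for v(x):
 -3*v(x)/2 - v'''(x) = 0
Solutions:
 v(x) = C3*exp(-2^(2/3)*3^(1/3)*x/2) + (C1*sin(2^(2/3)*3^(5/6)*x/4) + C2*cos(2^(2/3)*3^(5/6)*x/4))*exp(2^(2/3)*3^(1/3)*x/4)


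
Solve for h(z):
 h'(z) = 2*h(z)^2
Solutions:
 h(z) = -1/(C1 + 2*z)


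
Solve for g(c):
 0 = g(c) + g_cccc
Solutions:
 g(c) = (C1*sin(sqrt(2)*c/2) + C2*cos(sqrt(2)*c/2))*exp(-sqrt(2)*c/2) + (C3*sin(sqrt(2)*c/2) + C4*cos(sqrt(2)*c/2))*exp(sqrt(2)*c/2)


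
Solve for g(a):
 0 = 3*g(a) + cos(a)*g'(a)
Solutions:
 g(a) = C1*(sin(a) - 1)^(3/2)/(sin(a) + 1)^(3/2)


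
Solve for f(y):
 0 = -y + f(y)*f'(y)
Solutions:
 f(y) = -sqrt(C1 + y^2)
 f(y) = sqrt(C1 + y^2)


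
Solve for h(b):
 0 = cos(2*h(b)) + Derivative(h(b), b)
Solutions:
 h(b) = -asin((C1 + exp(4*b))/(C1 - exp(4*b)))/2 + pi/2
 h(b) = asin((C1 + exp(4*b))/(C1 - exp(4*b)))/2


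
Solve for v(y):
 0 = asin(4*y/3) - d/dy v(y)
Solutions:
 v(y) = C1 + y*asin(4*y/3) + sqrt(9 - 16*y^2)/4


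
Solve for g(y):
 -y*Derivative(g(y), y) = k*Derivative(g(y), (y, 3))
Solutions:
 g(y) = C1 + Integral(C2*airyai(y*(-1/k)^(1/3)) + C3*airybi(y*(-1/k)^(1/3)), y)


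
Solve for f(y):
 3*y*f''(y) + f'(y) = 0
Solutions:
 f(y) = C1 + C2*y^(2/3)


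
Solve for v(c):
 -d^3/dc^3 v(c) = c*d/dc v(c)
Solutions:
 v(c) = C1 + Integral(C2*airyai(-c) + C3*airybi(-c), c)


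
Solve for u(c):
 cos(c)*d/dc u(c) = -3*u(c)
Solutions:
 u(c) = C1*(sin(c) - 1)^(3/2)/(sin(c) + 1)^(3/2)


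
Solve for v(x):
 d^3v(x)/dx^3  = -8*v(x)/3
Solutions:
 v(x) = C3*exp(-2*3^(2/3)*x/3) + (C1*sin(3^(1/6)*x) + C2*cos(3^(1/6)*x))*exp(3^(2/3)*x/3)


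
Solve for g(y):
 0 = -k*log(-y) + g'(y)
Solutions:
 g(y) = C1 + k*y*log(-y) - k*y


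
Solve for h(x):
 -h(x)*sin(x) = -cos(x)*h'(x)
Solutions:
 h(x) = C1/cos(x)


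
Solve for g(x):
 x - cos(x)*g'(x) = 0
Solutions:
 g(x) = C1 + Integral(x/cos(x), x)


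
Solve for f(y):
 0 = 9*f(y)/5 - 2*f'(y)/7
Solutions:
 f(y) = C1*exp(63*y/10)


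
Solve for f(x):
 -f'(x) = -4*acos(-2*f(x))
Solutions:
 Integral(1/acos(-2*_y), (_y, f(x))) = C1 + 4*x


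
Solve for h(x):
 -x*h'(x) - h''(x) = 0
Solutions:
 h(x) = C1 + C2*erf(sqrt(2)*x/2)


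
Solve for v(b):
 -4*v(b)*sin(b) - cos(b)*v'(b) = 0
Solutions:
 v(b) = C1*cos(b)^4


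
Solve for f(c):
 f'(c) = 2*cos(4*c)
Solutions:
 f(c) = C1 + sin(4*c)/2


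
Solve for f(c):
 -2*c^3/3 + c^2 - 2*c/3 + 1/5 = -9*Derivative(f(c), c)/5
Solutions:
 f(c) = C1 + 5*c^4/54 - 5*c^3/27 + 5*c^2/27 - c/9


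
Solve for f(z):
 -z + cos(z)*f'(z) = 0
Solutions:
 f(z) = C1 + Integral(z/cos(z), z)


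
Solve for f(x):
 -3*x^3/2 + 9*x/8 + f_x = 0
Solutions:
 f(x) = C1 + 3*x^4/8 - 9*x^2/16


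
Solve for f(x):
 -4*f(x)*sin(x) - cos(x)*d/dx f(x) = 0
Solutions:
 f(x) = C1*cos(x)^4


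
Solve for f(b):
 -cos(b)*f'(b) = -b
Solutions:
 f(b) = C1 + Integral(b/cos(b), b)


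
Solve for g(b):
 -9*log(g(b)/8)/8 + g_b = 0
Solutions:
 8*Integral(1/(-log(_y) + 3*log(2)), (_y, g(b)))/9 = C1 - b


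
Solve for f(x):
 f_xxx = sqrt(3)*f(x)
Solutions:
 f(x) = C3*exp(3^(1/6)*x) + (C1*sin(3^(2/3)*x/2) + C2*cos(3^(2/3)*x/2))*exp(-3^(1/6)*x/2)


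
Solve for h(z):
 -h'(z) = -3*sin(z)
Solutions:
 h(z) = C1 - 3*cos(z)


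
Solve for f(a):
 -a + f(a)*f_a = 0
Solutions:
 f(a) = -sqrt(C1 + a^2)
 f(a) = sqrt(C1 + a^2)


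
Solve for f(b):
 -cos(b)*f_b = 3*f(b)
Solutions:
 f(b) = C1*(sin(b) - 1)^(3/2)/(sin(b) + 1)^(3/2)


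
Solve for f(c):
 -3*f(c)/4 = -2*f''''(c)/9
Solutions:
 f(c) = C1*exp(-2^(1/4)*3^(3/4)*c/2) + C2*exp(2^(1/4)*3^(3/4)*c/2) + C3*sin(2^(1/4)*3^(3/4)*c/2) + C4*cos(2^(1/4)*3^(3/4)*c/2)


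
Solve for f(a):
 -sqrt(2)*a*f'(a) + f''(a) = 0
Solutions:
 f(a) = C1 + C2*erfi(2^(3/4)*a/2)


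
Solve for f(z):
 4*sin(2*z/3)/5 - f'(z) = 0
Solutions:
 f(z) = C1 - 6*cos(2*z/3)/5


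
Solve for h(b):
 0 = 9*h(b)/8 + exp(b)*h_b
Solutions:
 h(b) = C1*exp(9*exp(-b)/8)


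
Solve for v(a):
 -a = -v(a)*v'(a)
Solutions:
 v(a) = -sqrt(C1 + a^2)
 v(a) = sqrt(C1 + a^2)


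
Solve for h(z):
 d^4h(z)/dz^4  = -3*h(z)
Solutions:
 h(z) = (C1*sin(sqrt(2)*3^(1/4)*z/2) + C2*cos(sqrt(2)*3^(1/4)*z/2))*exp(-sqrt(2)*3^(1/4)*z/2) + (C3*sin(sqrt(2)*3^(1/4)*z/2) + C4*cos(sqrt(2)*3^(1/4)*z/2))*exp(sqrt(2)*3^(1/4)*z/2)


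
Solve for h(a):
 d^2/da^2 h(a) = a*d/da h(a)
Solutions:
 h(a) = C1 + C2*erfi(sqrt(2)*a/2)


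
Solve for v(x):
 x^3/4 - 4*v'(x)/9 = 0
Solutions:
 v(x) = C1 + 9*x^4/64


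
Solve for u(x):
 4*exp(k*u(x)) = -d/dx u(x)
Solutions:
 u(x) = Piecewise((log(1/(C1*k + 4*k*x))/k, Ne(k, 0)), (nan, True))
 u(x) = Piecewise((C1 - 4*x, Eq(k, 0)), (nan, True))


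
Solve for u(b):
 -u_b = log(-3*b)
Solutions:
 u(b) = C1 - b*log(-b) + b*(1 - log(3))


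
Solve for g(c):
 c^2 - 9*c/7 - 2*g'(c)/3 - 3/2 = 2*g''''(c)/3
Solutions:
 g(c) = C1 + C4*exp(-c) + c^3/2 - 27*c^2/28 - 9*c/4 + (C2*sin(sqrt(3)*c/2) + C3*cos(sqrt(3)*c/2))*exp(c/2)


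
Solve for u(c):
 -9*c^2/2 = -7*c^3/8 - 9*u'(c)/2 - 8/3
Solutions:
 u(c) = C1 - 7*c^4/144 + c^3/3 - 16*c/27


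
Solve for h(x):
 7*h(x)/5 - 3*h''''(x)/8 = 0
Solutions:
 h(x) = C1*exp(-15^(3/4)*56^(1/4)*x/15) + C2*exp(15^(3/4)*56^(1/4)*x/15) + C3*sin(15^(3/4)*56^(1/4)*x/15) + C4*cos(15^(3/4)*56^(1/4)*x/15)


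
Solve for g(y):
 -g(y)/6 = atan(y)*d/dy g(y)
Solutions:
 g(y) = C1*exp(-Integral(1/atan(y), y)/6)


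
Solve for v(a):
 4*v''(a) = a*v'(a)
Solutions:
 v(a) = C1 + C2*erfi(sqrt(2)*a/4)


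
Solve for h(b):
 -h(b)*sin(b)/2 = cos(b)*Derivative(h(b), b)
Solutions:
 h(b) = C1*sqrt(cos(b))


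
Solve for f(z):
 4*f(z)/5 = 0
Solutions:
 f(z) = 0


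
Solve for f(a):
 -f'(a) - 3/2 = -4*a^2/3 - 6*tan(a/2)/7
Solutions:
 f(a) = C1 + 4*a^3/9 - 3*a/2 - 12*log(cos(a/2))/7


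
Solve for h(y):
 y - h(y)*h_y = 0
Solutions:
 h(y) = -sqrt(C1 + y^2)
 h(y) = sqrt(C1 + y^2)


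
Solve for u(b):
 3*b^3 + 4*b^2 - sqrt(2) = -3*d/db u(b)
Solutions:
 u(b) = C1 - b^4/4 - 4*b^3/9 + sqrt(2)*b/3


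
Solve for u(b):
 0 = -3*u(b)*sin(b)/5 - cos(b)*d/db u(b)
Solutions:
 u(b) = C1*cos(b)^(3/5)


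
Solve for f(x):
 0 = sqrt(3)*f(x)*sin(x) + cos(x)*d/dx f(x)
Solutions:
 f(x) = C1*cos(x)^(sqrt(3))


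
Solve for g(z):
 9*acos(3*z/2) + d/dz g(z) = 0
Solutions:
 g(z) = C1 - 9*z*acos(3*z/2) + 3*sqrt(4 - 9*z^2)


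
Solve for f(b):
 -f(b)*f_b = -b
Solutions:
 f(b) = -sqrt(C1 + b^2)
 f(b) = sqrt(C1 + b^2)


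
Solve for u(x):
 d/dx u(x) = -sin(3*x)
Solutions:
 u(x) = C1 + cos(3*x)/3


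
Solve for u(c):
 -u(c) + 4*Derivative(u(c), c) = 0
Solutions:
 u(c) = C1*exp(c/4)


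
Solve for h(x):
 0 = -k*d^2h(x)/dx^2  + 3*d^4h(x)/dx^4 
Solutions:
 h(x) = C1 + C2*x + C3*exp(-sqrt(3)*sqrt(k)*x/3) + C4*exp(sqrt(3)*sqrt(k)*x/3)


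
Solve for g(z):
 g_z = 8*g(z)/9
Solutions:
 g(z) = C1*exp(8*z/9)


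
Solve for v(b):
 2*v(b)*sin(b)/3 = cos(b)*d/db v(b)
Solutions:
 v(b) = C1/cos(b)^(2/3)


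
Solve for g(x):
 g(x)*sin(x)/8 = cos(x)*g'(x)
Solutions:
 g(x) = C1/cos(x)^(1/8)


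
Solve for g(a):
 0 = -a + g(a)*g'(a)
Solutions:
 g(a) = -sqrt(C1 + a^2)
 g(a) = sqrt(C1 + a^2)


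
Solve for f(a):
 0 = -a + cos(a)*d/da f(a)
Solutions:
 f(a) = C1 + Integral(a/cos(a), a)


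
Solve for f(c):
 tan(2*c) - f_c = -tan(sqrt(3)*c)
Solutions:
 f(c) = C1 - log(cos(2*c))/2 - sqrt(3)*log(cos(sqrt(3)*c))/3


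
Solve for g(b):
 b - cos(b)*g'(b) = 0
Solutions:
 g(b) = C1 + Integral(b/cos(b), b)


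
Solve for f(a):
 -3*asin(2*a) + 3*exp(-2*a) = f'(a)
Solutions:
 f(a) = C1 - 3*a*asin(2*a) - 3*sqrt(1 - 4*a^2)/2 - 3*exp(-2*a)/2


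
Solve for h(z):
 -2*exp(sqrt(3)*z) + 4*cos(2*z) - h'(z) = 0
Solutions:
 h(z) = C1 - 2*sqrt(3)*exp(sqrt(3)*z)/3 + 2*sin(2*z)


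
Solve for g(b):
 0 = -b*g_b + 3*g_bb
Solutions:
 g(b) = C1 + C2*erfi(sqrt(6)*b/6)


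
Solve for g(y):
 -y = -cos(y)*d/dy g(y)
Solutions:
 g(y) = C1 + Integral(y/cos(y), y)


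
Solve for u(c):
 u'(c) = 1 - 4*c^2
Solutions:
 u(c) = C1 - 4*c^3/3 + c


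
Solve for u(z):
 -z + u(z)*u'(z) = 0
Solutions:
 u(z) = -sqrt(C1 + z^2)
 u(z) = sqrt(C1 + z^2)


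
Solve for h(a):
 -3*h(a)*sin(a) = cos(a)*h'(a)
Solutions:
 h(a) = C1*cos(a)^3


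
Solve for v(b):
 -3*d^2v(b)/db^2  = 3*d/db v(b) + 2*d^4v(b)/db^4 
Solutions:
 v(b) = C1 + C2*exp(-2^(1/3)*b*(-(3 + sqrt(11))^(1/3) + 2^(1/3)/(3 + sqrt(11))^(1/3))/4)*sin(2^(1/3)*sqrt(3)*b*(2^(1/3)/(3 + sqrt(11))^(1/3) + (3 + sqrt(11))^(1/3))/4) + C3*exp(-2^(1/3)*b*(-(3 + sqrt(11))^(1/3) + 2^(1/3)/(3 + sqrt(11))^(1/3))/4)*cos(2^(1/3)*sqrt(3)*b*(2^(1/3)/(3 + sqrt(11))^(1/3) + (3 + sqrt(11))^(1/3))/4) + C4*exp(2^(1/3)*b*(-(3 + sqrt(11))^(1/3) + 2^(1/3)/(3 + sqrt(11))^(1/3))/2)


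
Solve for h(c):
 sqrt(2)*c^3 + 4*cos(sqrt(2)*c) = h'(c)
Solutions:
 h(c) = C1 + sqrt(2)*c^4/4 + 2*sqrt(2)*sin(sqrt(2)*c)


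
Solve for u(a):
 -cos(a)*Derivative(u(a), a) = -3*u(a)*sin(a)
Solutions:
 u(a) = C1/cos(a)^3


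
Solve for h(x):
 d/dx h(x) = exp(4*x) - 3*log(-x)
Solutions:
 h(x) = C1 - 3*x*log(-x) + 3*x + exp(4*x)/4


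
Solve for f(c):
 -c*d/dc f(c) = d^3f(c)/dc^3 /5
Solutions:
 f(c) = C1 + Integral(C2*airyai(-5^(1/3)*c) + C3*airybi(-5^(1/3)*c), c)


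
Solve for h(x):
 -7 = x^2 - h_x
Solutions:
 h(x) = C1 + x^3/3 + 7*x


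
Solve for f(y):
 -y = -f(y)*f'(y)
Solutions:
 f(y) = -sqrt(C1 + y^2)
 f(y) = sqrt(C1 + y^2)


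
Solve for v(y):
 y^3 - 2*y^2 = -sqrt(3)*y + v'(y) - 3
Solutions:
 v(y) = C1 + y^4/4 - 2*y^3/3 + sqrt(3)*y^2/2 + 3*y


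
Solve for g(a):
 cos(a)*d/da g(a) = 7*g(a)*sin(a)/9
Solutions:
 g(a) = C1/cos(a)^(7/9)


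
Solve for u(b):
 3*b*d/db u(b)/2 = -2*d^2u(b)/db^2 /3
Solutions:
 u(b) = C1 + C2*erf(3*sqrt(2)*b/4)


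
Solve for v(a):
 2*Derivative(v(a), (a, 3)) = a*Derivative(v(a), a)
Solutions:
 v(a) = C1 + Integral(C2*airyai(2^(2/3)*a/2) + C3*airybi(2^(2/3)*a/2), a)


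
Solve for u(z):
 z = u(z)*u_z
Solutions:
 u(z) = -sqrt(C1 + z^2)
 u(z) = sqrt(C1 + z^2)


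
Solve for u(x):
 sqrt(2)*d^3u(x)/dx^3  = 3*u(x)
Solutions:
 u(x) = C3*exp(2^(5/6)*3^(1/3)*x/2) + (C1*sin(6^(5/6)*x/4) + C2*cos(6^(5/6)*x/4))*exp(-2^(5/6)*3^(1/3)*x/4)


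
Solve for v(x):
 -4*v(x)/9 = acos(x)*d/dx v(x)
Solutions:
 v(x) = C1*exp(-4*Integral(1/acos(x), x)/9)


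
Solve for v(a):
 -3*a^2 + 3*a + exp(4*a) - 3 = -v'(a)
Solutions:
 v(a) = C1 + a^3 - 3*a^2/2 + 3*a - exp(4*a)/4


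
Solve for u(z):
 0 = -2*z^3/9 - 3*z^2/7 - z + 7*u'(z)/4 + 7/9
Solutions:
 u(z) = C1 + 2*z^4/63 + 4*z^3/49 + 2*z^2/7 - 4*z/9


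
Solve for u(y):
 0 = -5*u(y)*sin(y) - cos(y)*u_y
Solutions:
 u(y) = C1*cos(y)^5


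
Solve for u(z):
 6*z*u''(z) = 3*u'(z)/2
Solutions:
 u(z) = C1 + C2*z^(5/4)


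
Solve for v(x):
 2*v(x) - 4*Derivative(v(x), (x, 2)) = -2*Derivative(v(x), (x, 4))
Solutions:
 v(x) = (C1 + C2*x)*exp(-x) + (C3 + C4*x)*exp(x)


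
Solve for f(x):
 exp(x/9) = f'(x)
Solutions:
 f(x) = C1 + 9*exp(x/9)


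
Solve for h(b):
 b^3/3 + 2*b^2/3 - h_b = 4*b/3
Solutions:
 h(b) = C1 + b^4/12 + 2*b^3/9 - 2*b^2/3


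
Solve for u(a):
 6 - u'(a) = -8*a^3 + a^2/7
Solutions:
 u(a) = C1 + 2*a^4 - a^3/21 + 6*a


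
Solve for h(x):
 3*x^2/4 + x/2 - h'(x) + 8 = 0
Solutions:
 h(x) = C1 + x^3/4 + x^2/4 + 8*x


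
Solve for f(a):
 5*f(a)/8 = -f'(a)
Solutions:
 f(a) = C1*exp(-5*a/8)


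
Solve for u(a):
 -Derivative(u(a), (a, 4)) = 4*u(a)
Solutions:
 u(a) = (C1*sin(a) + C2*cos(a))*exp(-a) + (C3*sin(a) + C4*cos(a))*exp(a)


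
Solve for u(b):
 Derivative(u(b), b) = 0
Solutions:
 u(b) = C1


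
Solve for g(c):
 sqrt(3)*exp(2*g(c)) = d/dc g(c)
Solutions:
 g(c) = log(-sqrt(-1/(C1 + sqrt(3)*c))) - log(2)/2
 g(c) = log(-1/(C1 + sqrt(3)*c))/2 - log(2)/2


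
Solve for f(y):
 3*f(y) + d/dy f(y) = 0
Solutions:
 f(y) = C1*exp(-3*y)


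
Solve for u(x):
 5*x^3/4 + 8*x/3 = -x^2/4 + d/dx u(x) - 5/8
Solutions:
 u(x) = C1 + 5*x^4/16 + x^3/12 + 4*x^2/3 + 5*x/8


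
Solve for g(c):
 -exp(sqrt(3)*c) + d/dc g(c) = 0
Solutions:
 g(c) = C1 + sqrt(3)*exp(sqrt(3)*c)/3


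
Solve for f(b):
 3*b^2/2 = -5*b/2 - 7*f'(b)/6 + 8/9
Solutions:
 f(b) = C1 - 3*b^3/7 - 15*b^2/14 + 16*b/21


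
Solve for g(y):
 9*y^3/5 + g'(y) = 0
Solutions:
 g(y) = C1 - 9*y^4/20


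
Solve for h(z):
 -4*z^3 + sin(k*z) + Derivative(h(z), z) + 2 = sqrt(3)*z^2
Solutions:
 h(z) = C1 + z^4 + sqrt(3)*z^3/3 - 2*z + cos(k*z)/k


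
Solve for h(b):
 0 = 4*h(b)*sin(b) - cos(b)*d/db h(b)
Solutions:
 h(b) = C1/cos(b)^4


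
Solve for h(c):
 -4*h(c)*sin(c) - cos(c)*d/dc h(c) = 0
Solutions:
 h(c) = C1*cos(c)^4


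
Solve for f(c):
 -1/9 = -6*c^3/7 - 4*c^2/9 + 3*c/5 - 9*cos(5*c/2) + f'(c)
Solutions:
 f(c) = C1 + 3*c^4/14 + 4*c^3/27 - 3*c^2/10 - c/9 + 18*sin(5*c/2)/5


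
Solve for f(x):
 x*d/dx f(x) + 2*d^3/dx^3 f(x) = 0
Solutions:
 f(x) = C1 + Integral(C2*airyai(-2^(2/3)*x/2) + C3*airybi(-2^(2/3)*x/2), x)


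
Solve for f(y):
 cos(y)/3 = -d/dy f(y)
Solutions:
 f(y) = C1 - sin(y)/3


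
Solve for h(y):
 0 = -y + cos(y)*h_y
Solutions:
 h(y) = C1 + Integral(y/cos(y), y)


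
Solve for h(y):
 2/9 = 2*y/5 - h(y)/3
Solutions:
 h(y) = 6*y/5 - 2/3


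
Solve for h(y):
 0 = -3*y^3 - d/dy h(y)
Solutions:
 h(y) = C1 - 3*y^4/4


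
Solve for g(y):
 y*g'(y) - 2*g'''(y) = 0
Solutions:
 g(y) = C1 + Integral(C2*airyai(2^(2/3)*y/2) + C3*airybi(2^(2/3)*y/2), y)


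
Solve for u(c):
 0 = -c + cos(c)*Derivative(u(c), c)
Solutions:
 u(c) = C1 + Integral(c/cos(c), c)


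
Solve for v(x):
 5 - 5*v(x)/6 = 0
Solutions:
 v(x) = 6


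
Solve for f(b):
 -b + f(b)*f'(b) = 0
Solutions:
 f(b) = -sqrt(C1 + b^2)
 f(b) = sqrt(C1 + b^2)


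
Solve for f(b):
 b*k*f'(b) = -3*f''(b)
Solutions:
 f(b) = Piecewise((-sqrt(6)*sqrt(pi)*C1*erf(sqrt(6)*b*sqrt(k)/6)/(2*sqrt(k)) - C2, (k > 0) | (k < 0)), (-C1*b - C2, True))


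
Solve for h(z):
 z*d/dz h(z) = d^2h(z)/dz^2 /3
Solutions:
 h(z) = C1 + C2*erfi(sqrt(6)*z/2)


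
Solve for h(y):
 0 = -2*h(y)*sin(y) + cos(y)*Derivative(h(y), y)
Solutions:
 h(y) = C1/cos(y)^2


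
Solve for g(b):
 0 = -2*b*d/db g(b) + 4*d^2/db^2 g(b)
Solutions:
 g(b) = C1 + C2*erfi(b/2)


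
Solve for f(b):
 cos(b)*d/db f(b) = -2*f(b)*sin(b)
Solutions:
 f(b) = C1*cos(b)^2


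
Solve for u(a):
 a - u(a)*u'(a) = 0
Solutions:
 u(a) = -sqrt(C1 + a^2)
 u(a) = sqrt(C1 + a^2)


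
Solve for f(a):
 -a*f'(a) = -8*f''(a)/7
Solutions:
 f(a) = C1 + C2*erfi(sqrt(7)*a/4)


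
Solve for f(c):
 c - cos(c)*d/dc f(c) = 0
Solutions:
 f(c) = C1 + Integral(c/cos(c), c)


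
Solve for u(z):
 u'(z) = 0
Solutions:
 u(z) = C1


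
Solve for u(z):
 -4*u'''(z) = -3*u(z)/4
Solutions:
 u(z) = C3*exp(2^(2/3)*3^(1/3)*z/4) + (C1*sin(2^(2/3)*3^(5/6)*z/8) + C2*cos(2^(2/3)*3^(5/6)*z/8))*exp(-2^(2/3)*3^(1/3)*z/8)


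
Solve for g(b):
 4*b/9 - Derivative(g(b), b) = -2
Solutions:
 g(b) = C1 + 2*b^2/9 + 2*b


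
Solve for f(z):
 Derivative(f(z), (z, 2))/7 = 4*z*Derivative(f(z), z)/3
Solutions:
 f(z) = C1 + C2*erfi(sqrt(42)*z/3)


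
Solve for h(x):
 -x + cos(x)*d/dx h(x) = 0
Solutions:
 h(x) = C1 + Integral(x/cos(x), x)


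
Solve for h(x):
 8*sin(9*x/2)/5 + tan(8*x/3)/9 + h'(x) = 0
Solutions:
 h(x) = C1 + log(cos(8*x/3))/24 + 16*cos(9*x/2)/45


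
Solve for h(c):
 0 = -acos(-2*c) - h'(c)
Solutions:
 h(c) = C1 - c*acos(-2*c) - sqrt(1 - 4*c^2)/2


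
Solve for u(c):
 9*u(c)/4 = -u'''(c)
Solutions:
 u(c) = C3*exp(-2^(1/3)*3^(2/3)*c/2) + (C1*sin(3*2^(1/3)*3^(1/6)*c/4) + C2*cos(3*2^(1/3)*3^(1/6)*c/4))*exp(2^(1/3)*3^(2/3)*c/4)


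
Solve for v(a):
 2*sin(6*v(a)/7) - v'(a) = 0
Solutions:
 -2*a + 7*log(cos(6*v(a)/7) - 1)/12 - 7*log(cos(6*v(a)/7) + 1)/12 = C1


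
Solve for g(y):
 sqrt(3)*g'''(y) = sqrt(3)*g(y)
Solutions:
 g(y) = C3*exp(y) + (C1*sin(sqrt(3)*y/2) + C2*cos(sqrt(3)*y/2))*exp(-y/2)


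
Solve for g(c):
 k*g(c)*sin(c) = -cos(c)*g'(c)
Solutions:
 g(c) = C1*exp(k*log(cos(c)))


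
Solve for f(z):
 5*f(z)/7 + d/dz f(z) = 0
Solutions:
 f(z) = C1*exp(-5*z/7)


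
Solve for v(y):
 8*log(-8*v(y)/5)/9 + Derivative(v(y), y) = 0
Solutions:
 9*Integral(1/(log(-_y) - log(5) + 3*log(2)), (_y, v(y)))/8 = C1 - y


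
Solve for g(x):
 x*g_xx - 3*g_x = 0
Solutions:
 g(x) = C1 + C2*x^4


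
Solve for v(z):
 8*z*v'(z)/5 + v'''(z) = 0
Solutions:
 v(z) = C1 + Integral(C2*airyai(-2*5^(2/3)*z/5) + C3*airybi(-2*5^(2/3)*z/5), z)


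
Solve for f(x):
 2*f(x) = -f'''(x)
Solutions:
 f(x) = C3*exp(-2^(1/3)*x) + (C1*sin(2^(1/3)*sqrt(3)*x/2) + C2*cos(2^(1/3)*sqrt(3)*x/2))*exp(2^(1/3)*x/2)


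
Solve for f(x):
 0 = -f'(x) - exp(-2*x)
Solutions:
 f(x) = C1 + exp(-2*x)/2


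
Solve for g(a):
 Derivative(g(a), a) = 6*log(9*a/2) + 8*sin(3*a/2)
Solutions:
 g(a) = C1 + 6*a*log(a) - 6*a - 6*a*log(2) + 12*a*log(3) - 16*cos(3*a/2)/3


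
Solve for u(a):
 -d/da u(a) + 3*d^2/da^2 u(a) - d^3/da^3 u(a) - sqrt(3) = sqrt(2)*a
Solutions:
 u(a) = C1 + C2*exp(a*(3 - sqrt(5))/2) + C3*exp(a*(sqrt(5) + 3)/2) - sqrt(2)*a^2/2 - 3*sqrt(2)*a - sqrt(3)*a


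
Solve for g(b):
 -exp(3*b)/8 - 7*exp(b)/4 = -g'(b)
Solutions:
 g(b) = C1 + exp(3*b)/24 + 7*exp(b)/4


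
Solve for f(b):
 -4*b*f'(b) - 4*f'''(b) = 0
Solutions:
 f(b) = C1 + Integral(C2*airyai(-b) + C3*airybi(-b), b)


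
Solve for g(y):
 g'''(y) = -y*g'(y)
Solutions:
 g(y) = C1 + Integral(C2*airyai(-y) + C3*airybi(-y), y)


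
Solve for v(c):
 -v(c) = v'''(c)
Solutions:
 v(c) = C3*exp(-c) + (C1*sin(sqrt(3)*c/2) + C2*cos(sqrt(3)*c/2))*exp(c/2)


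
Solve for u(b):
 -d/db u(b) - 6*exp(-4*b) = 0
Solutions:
 u(b) = C1 + 3*exp(-4*b)/2


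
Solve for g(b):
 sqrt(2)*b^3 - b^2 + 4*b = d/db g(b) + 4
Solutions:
 g(b) = C1 + sqrt(2)*b^4/4 - b^3/3 + 2*b^2 - 4*b


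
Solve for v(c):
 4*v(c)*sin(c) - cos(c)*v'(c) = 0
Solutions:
 v(c) = C1/cos(c)^4


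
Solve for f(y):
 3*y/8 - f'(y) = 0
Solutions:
 f(y) = C1 + 3*y^2/16


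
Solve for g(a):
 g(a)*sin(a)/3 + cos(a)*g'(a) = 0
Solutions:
 g(a) = C1*cos(a)^(1/3)


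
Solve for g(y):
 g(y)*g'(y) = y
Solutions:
 g(y) = -sqrt(C1 + y^2)
 g(y) = sqrt(C1 + y^2)


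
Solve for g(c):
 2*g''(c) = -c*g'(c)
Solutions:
 g(c) = C1 + C2*erf(c/2)


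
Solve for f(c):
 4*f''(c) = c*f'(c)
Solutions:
 f(c) = C1 + C2*erfi(sqrt(2)*c/4)


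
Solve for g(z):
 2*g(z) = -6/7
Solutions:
 g(z) = -3/7


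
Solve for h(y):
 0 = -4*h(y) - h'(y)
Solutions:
 h(y) = C1*exp(-4*y)


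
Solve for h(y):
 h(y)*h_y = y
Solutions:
 h(y) = -sqrt(C1 + y^2)
 h(y) = sqrt(C1 + y^2)


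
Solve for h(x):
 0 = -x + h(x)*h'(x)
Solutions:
 h(x) = -sqrt(C1 + x^2)
 h(x) = sqrt(C1 + x^2)


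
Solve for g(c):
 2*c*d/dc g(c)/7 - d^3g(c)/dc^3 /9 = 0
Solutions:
 g(c) = C1 + Integral(C2*airyai(18^(1/3)*7^(2/3)*c/7) + C3*airybi(18^(1/3)*7^(2/3)*c/7), c)


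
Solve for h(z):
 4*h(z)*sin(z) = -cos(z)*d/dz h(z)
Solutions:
 h(z) = C1*cos(z)^4


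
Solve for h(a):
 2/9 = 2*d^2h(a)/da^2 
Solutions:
 h(a) = C1 + C2*a + a^2/18


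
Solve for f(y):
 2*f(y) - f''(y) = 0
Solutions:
 f(y) = C1*exp(-sqrt(2)*y) + C2*exp(sqrt(2)*y)


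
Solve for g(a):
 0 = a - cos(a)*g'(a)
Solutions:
 g(a) = C1 + Integral(a/cos(a), a)


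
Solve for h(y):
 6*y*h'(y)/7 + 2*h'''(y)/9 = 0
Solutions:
 h(y) = C1 + Integral(C2*airyai(-3*7^(2/3)*y/7) + C3*airybi(-3*7^(2/3)*y/7), y)


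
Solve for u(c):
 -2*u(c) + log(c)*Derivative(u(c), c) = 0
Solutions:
 u(c) = C1*exp(2*li(c))


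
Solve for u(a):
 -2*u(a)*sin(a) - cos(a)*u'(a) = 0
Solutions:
 u(a) = C1*cos(a)^2


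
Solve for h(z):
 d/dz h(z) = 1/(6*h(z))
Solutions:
 h(z) = -sqrt(C1 + 3*z)/3
 h(z) = sqrt(C1 + 3*z)/3


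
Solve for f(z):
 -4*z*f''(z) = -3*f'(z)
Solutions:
 f(z) = C1 + C2*z^(7/4)


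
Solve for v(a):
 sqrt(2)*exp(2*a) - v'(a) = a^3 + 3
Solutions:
 v(a) = C1 - a^4/4 - 3*a + sqrt(2)*exp(2*a)/2


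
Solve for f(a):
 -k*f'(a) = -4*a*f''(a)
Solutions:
 f(a) = C1 + a^(re(k)/4 + 1)*(C2*sin(log(a)*Abs(im(k))/4) + C3*cos(log(a)*im(k)/4))


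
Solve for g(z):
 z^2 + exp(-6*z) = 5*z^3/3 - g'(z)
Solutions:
 g(z) = C1 + 5*z^4/12 - z^3/3 + exp(-6*z)/6


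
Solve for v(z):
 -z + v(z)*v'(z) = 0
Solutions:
 v(z) = -sqrt(C1 + z^2)
 v(z) = sqrt(C1 + z^2)


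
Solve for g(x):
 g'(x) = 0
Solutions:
 g(x) = C1


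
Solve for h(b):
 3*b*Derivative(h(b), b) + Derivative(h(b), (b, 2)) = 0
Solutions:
 h(b) = C1 + C2*erf(sqrt(6)*b/2)


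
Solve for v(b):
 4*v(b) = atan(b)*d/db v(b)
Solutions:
 v(b) = C1*exp(4*Integral(1/atan(b), b))


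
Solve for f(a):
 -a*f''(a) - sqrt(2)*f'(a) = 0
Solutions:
 f(a) = C1 + C2*a^(1 - sqrt(2))


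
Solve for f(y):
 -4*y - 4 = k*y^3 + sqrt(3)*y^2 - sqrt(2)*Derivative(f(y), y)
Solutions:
 f(y) = C1 + sqrt(2)*k*y^4/8 + sqrt(6)*y^3/6 + sqrt(2)*y^2 + 2*sqrt(2)*y


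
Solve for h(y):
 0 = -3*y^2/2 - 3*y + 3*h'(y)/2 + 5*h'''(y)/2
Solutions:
 h(y) = C1 + C2*sin(sqrt(15)*y/5) + C3*cos(sqrt(15)*y/5) + y^3/3 + y^2 - 10*y/3


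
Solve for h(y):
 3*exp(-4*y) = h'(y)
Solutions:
 h(y) = C1 - 3*exp(-4*y)/4


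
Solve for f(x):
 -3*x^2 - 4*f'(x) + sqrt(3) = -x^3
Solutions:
 f(x) = C1 + x^4/16 - x^3/4 + sqrt(3)*x/4


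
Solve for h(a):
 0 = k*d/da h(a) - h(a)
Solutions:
 h(a) = C1*exp(a/k)


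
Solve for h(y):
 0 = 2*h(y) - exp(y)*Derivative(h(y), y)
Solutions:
 h(y) = C1*exp(-2*exp(-y))


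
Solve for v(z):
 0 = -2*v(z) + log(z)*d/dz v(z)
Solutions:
 v(z) = C1*exp(2*li(z))


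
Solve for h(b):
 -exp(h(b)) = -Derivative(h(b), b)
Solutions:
 h(b) = log(-1/(C1 + b))


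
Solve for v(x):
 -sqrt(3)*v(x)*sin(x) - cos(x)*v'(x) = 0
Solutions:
 v(x) = C1*cos(x)^(sqrt(3))


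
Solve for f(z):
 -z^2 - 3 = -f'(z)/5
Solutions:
 f(z) = C1 + 5*z^3/3 + 15*z


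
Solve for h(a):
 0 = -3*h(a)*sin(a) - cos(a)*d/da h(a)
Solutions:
 h(a) = C1*cos(a)^3


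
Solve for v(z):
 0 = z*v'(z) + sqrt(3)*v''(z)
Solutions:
 v(z) = C1 + C2*erf(sqrt(2)*3^(3/4)*z/6)


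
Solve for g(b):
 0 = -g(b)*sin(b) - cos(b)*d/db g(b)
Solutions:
 g(b) = C1*cos(b)


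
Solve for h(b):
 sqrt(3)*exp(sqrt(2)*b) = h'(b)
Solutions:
 h(b) = C1 + sqrt(6)*exp(sqrt(2)*b)/2


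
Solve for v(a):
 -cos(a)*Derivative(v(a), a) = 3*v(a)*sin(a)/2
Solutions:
 v(a) = C1*cos(a)^(3/2)


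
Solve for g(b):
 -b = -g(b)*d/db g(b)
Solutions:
 g(b) = -sqrt(C1 + b^2)
 g(b) = sqrt(C1 + b^2)


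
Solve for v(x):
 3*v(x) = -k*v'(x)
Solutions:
 v(x) = C1*exp(-3*x/k)


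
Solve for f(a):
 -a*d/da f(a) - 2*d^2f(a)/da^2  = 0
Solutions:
 f(a) = C1 + C2*erf(a/2)


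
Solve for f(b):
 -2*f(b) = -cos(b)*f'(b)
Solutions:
 f(b) = C1*(sin(b) + 1)/(sin(b) - 1)


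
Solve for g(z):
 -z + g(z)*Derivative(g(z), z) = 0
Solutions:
 g(z) = -sqrt(C1 + z^2)
 g(z) = sqrt(C1 + z^2)


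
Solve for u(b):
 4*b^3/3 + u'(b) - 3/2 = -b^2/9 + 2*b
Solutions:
 u(b) = C1 - b^4/3 - b^3/27 + b^2 + 3*b/2


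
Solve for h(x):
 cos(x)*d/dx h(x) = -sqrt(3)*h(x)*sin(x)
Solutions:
 h(x) = C1*cos(x)^(sqrt(3))


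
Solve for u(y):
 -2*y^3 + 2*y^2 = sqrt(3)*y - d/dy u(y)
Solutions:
 u(y) = C1 + y^4/2 - 2*y^3/3 + sqrt(3)*y^2/2


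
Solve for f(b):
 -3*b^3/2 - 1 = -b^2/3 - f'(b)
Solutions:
 f(b) = C1 + 3*b^4/8 - b^3/9 + b


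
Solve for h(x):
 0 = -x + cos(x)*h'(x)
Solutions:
 h(x) = C1 + Integral(x/cos(x), x)


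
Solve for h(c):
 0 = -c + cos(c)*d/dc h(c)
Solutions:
 h(c) = C1 + Integral(c/cos(c), c)


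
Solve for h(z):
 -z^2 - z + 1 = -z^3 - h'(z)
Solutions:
 h(z) = C1 - z^4/4 + z^3/3 + z^2/2 - z


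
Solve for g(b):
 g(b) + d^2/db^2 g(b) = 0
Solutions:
 g(b) = C1*sin(b) + C2*cos(b)


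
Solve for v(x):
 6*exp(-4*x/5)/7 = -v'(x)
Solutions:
 v(x) = C1 + 15*exp(-4*x/5)/14


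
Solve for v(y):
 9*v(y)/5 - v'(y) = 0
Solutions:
 v(y) = C1*exp(9*y/5)


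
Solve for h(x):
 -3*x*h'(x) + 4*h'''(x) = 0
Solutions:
 h(x) = C1 + Integral(C2*airyai(6^(1/3)*x/2) + C3*airybi(6^(1/3)*x/2), x)


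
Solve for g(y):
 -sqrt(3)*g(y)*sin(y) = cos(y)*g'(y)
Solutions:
 g(y) = C1*cos(y)^(sqrt(3))


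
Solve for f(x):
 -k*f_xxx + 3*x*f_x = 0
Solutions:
 f(x) = C1 + Integral(C2*airyai(3^(1/3)*x*(1/k)^(1/3)) + C3*airybi(3^(1/3)*x*(1/k)^(1/3)), x)


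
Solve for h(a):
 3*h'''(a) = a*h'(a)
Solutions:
 h(a) = C1 + Integral(C2*airyai(3^(2/3)*a/3) + C3*airybi(3^(2/3)*a/3), a)


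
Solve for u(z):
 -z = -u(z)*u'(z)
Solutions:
 u(z) = -sqrt(C1 + z^2)
 u(z) = sqrt(C1 + z^2)


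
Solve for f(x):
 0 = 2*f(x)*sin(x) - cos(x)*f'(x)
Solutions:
 f(x) = C1/cos(x)^2


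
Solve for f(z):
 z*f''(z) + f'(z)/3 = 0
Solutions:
 f(z) = C1 + C2*z^(2/3)


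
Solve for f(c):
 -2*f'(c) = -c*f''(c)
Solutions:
 f(c) = C1 + C2*c^3


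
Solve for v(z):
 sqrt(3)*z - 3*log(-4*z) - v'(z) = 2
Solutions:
 v(z) = C1 + sqrt(3)*z^2/2 - 3*z*log(-z) + z*(1 - 6*log(2))


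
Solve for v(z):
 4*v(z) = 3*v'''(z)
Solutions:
 v(z) = C3*exp(6^(2/3)*z/3) + (C1*sin(2^(2/3)*3^(1/6)*z/2) + C2*cos(2^(2/3)*3^(1/6)*z/2))*exp(-6^(2/3)*z/6)


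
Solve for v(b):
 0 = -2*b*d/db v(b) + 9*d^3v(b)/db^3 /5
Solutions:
 v(b) = C1 + Integral(C2*airyai(30^(1/3)*b/3) + C3*airybi(30^(1/3)*b/3), b)


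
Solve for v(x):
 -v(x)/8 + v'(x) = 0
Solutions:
 v(x) = C1*exp(x/8)


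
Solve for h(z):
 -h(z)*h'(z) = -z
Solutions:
 h(z) = -sqrt(C1 + z^2)
 h(z) = sqrt(C1 + z^2)


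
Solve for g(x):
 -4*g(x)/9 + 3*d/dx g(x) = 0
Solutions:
 g(x) = C1*exp(4*x/27)


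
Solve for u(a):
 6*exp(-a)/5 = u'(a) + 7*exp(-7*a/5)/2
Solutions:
 u(a) = C1 - 6*exp(-a)/5 + 5*exp(-7*a/5)/2


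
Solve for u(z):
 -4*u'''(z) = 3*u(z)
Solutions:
 u(z) = C3*exp(-6^(1/3)*z/2) + (C1*sin(2^(1/3)*3^(5/6)*z/4) + C2*cos(2^(1/3)*3^(5/6)*z/4))*exp(6^(1/3)*z/4)


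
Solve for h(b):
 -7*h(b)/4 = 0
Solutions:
 h(b) = 0


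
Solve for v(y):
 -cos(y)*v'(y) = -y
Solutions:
 v(y) = C1 + Integral(y/cos(y), y)


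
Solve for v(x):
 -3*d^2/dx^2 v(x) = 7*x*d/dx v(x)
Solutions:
 v(x) = C1 + C2*erf(sqrt(42)*x/6)


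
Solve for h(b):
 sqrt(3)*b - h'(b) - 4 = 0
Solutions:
 h(b) = C1 + sqrt(3)*b^2/2 - 4*b


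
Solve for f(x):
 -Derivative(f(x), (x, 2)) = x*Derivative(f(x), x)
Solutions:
 f(x) = C1 + C2*erf(sqrt(2)*x/2)


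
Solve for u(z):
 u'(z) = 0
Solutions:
 u(z) = C1


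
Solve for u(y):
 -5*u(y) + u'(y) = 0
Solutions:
 u(y) = C1*exp(5*y)


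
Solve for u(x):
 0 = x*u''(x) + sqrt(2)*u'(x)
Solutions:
 u(x) = C1 + C2*x^(1 - sqrt(2))


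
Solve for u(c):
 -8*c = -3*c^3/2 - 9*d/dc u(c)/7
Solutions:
 u(c) = C1 - 7*c^4/24 + 28*c^2/9


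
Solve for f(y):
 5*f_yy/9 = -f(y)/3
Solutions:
 f(y) = C1*sin(sqrt(15)*y/5) + C2*cos(sqrt(15)*y/5)


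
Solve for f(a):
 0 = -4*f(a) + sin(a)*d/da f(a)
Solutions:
 f(a) = C1*(cos(a)^2 - 2*cos(a) + 1)/(cos(a)^2 + 2*cos(a) + 1)


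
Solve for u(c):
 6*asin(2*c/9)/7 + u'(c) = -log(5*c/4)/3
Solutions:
 u(c) = C1 - c*log(c)/3 - 6*c*asin(2*c/9)/7 - c*log(5) + c/3 + 2*c*log(10)/3 - 3*sqrt(81 - 4*c^2)/7


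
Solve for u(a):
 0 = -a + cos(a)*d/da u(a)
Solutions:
 u(a) = C1 + Integral(a/cos(a), a)


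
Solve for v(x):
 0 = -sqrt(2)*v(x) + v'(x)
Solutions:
 v(x) = C1*exp(sqrt(2)*x)


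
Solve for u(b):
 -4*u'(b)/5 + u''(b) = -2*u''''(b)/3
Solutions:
 u(b) = C1 + C2*exp(b*(-50^(1/3)*(12 + sqrt(194))^(1/3) + 5*20^(1/3)/(12 + sqrt(194))^(1/3))/20)*sin(sqrt(3)*b*(5*20^(1/3)/(12 + sqrt(194))^(1/3) + 50^(1/3)*(12 + sqrt(194))^(1/3))/20) + C3*exp(b*(-50^(1/3)*(12 + sqrt(194))^(1/3) + 5*20^(1/3)/(12 + sqrt(194))^(1/3))/20)*cos(sqrt(3)*b*(5*20^(1/3)/(12 + sqrt(194))^(1/3) + 50^(1/3)*(12 + sqrt(194))^(1/3))/20) + C4*exp(-b*(-50^(1/3)*(12 + sqrt(194))^(1/3) + 5*20^(1/3)/(12 + sqrt(194))^(1/3))/10)


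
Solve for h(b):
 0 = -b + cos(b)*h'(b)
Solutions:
 h(b) = C1 + Integral(b/cos(b), b)


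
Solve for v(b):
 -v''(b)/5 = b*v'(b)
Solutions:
 v(b) = C1 + C2*erf(sqrt(10)*b/2)


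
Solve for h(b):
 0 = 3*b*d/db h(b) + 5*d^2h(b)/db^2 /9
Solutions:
 h(b) = C1 + C2*erf(3*sqrt(30)*b/10)


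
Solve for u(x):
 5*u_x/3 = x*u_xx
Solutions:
 u(x) = C1 + C2*x^(8/3)


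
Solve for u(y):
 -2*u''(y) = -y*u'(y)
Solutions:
 u(y) = C1 + C2*erfi(y/2)


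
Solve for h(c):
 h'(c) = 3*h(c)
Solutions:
 h(c) = C1*exp(3*c)


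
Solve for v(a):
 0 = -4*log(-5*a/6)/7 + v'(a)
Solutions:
 v(a) = C1 + 4*a*log(-a)/7 + 4*a*(-log(6) - 1 + log(5))/7


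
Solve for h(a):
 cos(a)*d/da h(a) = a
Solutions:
 h(a) = C1 + Integral(a/cos(a), a)


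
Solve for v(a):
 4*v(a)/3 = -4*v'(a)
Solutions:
 v(a) = C1*exp(-a/3)


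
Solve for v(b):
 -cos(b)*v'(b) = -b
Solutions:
 v(b) = C1 + Integral(b/cos(b), b)


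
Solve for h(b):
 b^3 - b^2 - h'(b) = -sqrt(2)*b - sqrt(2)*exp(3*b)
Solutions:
 h(b) = C1 + b^4/4 - b^3/3 + sqrt(2)*b^2/2 + sqrt(2)*exp(3*b)/3


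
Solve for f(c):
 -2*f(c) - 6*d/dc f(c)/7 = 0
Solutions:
 f(c) = C1*exp(-7*c/3)


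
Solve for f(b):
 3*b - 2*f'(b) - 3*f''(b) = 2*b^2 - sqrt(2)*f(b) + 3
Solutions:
 f(b) = C1*exp(b*(-1 + sqrt(1 + 3*sqrt(2)))/3) + C2*exp(-b*(1 + sqrt(1 + 3*sqrt(2)))/3) + sqrt(2)*b^2 - 3*sqrt(2)*b/2 + 4*b + 3 + 11*sqrt(2)/2


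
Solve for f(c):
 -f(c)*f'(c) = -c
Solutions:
 f(c) = -sqrt(C1 + c^2)
 f(c) = sqrt(C1 + c^2)


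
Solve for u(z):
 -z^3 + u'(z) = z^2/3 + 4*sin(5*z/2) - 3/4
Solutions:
 u(z) = C1 + z^4/4 + z^3/9 - 3*z/4 - 8*cos(5*z/2)/5


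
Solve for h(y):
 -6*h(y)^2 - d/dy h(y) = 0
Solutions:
 h(y) = 1/(C1 + 6*y)


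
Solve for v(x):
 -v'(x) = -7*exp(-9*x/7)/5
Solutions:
 v(x) = C1 - 49*exp(-9*x/7)/45


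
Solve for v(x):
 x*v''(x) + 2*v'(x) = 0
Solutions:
 v(x) = C1 + C2/x


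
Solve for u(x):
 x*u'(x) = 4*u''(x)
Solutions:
 u(x) = C1 + C2*erfi(sqrt(2)*x/4)


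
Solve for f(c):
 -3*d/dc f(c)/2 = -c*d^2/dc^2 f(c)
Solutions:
 f(c) = C1 + C2*c^(5/2)


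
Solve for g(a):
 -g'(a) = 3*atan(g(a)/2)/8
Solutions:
 Integral(1/atan(_y/2), (_y, g(a))) = C1 - 3*a/8


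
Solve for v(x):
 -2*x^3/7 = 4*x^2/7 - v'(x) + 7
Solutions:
 v(x) = C1 + x^4/14 + 4*x^3/21 + 7*x


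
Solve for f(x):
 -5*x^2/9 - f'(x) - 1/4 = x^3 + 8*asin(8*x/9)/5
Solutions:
 f(x) = C1 - x^4/4 - 5*x^3/27 - 8*x*asin(8*x/9)/5 - x/4 - sqrt(81 - 64*x^2)/5


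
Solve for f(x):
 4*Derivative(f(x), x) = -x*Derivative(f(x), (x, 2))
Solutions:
 f(x) = C1 + C2/x^3


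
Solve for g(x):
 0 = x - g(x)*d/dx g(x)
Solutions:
 g(x) = -sqrt(C1 + x^2)
 g(x) = sqrt(C1 + x^2)


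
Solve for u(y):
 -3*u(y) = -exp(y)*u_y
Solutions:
 u(y) = C1*exp(-3*exp(-y))


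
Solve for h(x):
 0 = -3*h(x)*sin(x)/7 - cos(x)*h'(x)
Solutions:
 h(x) = C1*cos(x)^(3/7)


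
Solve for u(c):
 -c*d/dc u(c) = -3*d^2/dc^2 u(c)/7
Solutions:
 u(c) = C1 + C2*erfi(sqrt(42)*c/6)


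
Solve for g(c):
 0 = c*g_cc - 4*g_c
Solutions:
 g(c) = C1 + C2*c^5


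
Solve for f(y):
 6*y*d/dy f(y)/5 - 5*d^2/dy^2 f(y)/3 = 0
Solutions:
 f(y) = C1 + C2*erfi(3*y/5)


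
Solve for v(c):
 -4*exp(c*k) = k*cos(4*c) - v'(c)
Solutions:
 v(c) = C1 + k*sin(4*c)/4 + 4*exp(c*k)/k


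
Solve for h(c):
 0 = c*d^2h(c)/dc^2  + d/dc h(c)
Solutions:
 h(c) = C1 + C2*log(c)


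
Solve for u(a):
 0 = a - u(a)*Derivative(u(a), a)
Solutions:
 u(a) = -sqrt(C1 + a^2)
 u(a) = sqrt(C1 + a^2)


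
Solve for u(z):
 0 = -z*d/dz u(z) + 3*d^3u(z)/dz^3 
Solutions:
 u(z) = C1 + Integral(C2*airyai(3^(2/3)*z/3) + C3*airybi(3^(2/3)*z/3), z)


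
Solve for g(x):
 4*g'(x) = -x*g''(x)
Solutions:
 g(x) = C1 + C2/x^3


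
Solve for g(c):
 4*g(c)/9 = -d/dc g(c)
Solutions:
 g(c) = C1*exp(-4*c/9)


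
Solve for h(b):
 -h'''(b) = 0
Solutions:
 h(b) = C1 + C2*b + C3*b^2


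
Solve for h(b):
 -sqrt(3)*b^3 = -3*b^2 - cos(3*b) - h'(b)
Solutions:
 h(b) = C1 + sqrt(3)*b^4/4 - b^3 - sin(3*b)/3


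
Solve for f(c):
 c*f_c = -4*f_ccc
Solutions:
 f(c) = C1 + Integral(C2*airyai(-2^(1/3)*c/2) + C3*airybi(-2^(1/3)*c/2), c)


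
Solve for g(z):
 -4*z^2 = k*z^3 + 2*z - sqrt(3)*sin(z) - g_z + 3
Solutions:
 g(z) = C1 + k*z^4/4 + 4*z^3/3 + z^2 + 3*z + sqrt(3)*cos(z)


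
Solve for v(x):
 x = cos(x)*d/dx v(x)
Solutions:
 v(x) = C1 + Integral(x/cos(x), x)


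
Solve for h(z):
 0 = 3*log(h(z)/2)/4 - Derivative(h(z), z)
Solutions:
 4*Integral(1/(-log(_y) + log(2)), (_y, h(z)))/3 = C1 - z


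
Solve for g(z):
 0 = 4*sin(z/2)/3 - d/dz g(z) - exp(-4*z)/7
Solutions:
 g(z) = C1 - 8*cos(z/2)/3 + exp(-4*z)/28


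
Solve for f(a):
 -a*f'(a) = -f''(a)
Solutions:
 f(a) = C1 + C2*erfi(sqrt(2)*a/2)


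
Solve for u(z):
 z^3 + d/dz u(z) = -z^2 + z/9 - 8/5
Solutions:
 u(z) = C1 - z^4/4 - z^3/3 + z^2/18 - 8*z/5


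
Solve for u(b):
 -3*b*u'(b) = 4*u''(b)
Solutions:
 u(b) = C1 + C2*erf(sqrt(6)*b/4)


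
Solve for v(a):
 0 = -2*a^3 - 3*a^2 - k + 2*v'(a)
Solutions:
 v(a) = C1 + a^4/4 + a^3/2 + a*k/2


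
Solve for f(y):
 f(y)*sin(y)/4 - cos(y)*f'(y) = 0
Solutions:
 f(y) = C1/cos(y)^(1/4)


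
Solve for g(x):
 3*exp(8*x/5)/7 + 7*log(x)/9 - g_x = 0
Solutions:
 g(x) = C1 + 7*x*log(x)/9 - 7*x/9 + 15*exp(8*x/5)/56


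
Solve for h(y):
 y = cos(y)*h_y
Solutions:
 h(y) = C1 + Integral(y/cos(y), y)


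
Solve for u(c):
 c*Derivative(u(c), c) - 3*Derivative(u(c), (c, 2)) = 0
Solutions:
 u(c) = C1 + C2*erfi(sqrt(6)*c/6)


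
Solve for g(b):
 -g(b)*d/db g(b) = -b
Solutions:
 g(b) = -sqrt(C1 + b^2)
 g(b) = sqrt(C1 + b^2)


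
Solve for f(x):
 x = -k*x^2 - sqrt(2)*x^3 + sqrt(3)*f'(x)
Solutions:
 f(x) = C1 + sqrt(3)*k*x^3/9 + sqrt(6)*x^4/12 + sqrt(3)*x^2/6


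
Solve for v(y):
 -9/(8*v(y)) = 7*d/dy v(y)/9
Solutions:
 v(y) = -sqrt(C1 - 567*y)/14
 v(y) = sqrt(C1 - 567*y)/14


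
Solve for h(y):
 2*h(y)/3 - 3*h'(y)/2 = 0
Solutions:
 h(y) = C1*exp(4*y/9)


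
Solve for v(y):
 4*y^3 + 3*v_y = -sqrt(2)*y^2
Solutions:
 v(y) = C1 - y^4/3 - sqrt(2)*y^3/9


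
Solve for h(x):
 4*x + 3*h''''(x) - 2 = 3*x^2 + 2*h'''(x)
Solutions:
 h(x) = C1 + C2*x + C3*x^2 + C4*exp(2*x/3) - x^5/40 - 5*x^4/48 - 19*x^3/24


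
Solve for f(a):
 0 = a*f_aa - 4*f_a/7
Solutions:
 f(a) = C1 + C2*a^(11/7)


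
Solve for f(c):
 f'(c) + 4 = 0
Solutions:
 f(c) = C1 - 4*c


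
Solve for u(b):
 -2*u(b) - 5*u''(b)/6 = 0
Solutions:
 u(b) = C1*sin(2*sqrt(15)*b/5) + C2*cos(2*sqrt(15)*b/5)


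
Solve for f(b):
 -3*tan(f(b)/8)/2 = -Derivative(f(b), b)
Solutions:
 f(b) = -8*asin(C1*exp(3*b/16)) + 8*pi
 f(b) = 8*asin(C1*exp(3*b/16))


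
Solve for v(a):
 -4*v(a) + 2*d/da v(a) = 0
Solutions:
 v(a) = C1*exp(2*a)


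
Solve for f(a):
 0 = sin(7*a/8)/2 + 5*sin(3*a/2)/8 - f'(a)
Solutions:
 f(a) = C1 - 4*cos(7*a/8)/7 - 5*cos(3*a/2)/12


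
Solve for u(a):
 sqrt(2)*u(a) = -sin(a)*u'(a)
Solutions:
 u(a) = C1*(cos(a) + 1)^(sqrt(2)/2)/(cos(a) - 1)^(sqrt(2)/2)


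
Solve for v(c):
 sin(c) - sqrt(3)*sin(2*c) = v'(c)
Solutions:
 v(c) = C1 - cos(c) + sqrt(3)*cos(2*c)/2


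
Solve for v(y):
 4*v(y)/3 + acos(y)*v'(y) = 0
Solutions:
 v(y) = C1*exp(-4*Integral(1/acos(y), y)/3)


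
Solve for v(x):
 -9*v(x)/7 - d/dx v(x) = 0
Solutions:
 v(x) = C1*exp(-9*x/7)


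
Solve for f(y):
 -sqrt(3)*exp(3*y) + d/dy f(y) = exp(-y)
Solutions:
 f(y) = C1 + sqrt(3)*exp(3*y)/3 - exp(-y)


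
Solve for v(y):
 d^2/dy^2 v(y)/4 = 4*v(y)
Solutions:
 v(y) = C1*exp(-4*y) + C2*exp(4*y)


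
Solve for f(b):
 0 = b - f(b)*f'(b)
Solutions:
 f(b) = -sqrt(C1 + b^2)
 f(b) = sqrt(C1 + b^2)


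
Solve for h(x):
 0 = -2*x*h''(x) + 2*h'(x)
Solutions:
 h(x) = C1 + C2*x^2


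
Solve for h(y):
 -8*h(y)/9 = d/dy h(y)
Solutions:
 h(y) = C1*exp(-8*y/9)


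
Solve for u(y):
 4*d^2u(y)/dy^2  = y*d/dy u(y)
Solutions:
 u(y) = C1 + C2*erfi(sqrt(2)*y/4)


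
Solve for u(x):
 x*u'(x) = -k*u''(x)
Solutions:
 u(x) = C1 + C2*sqrt(k)*erf(sqrt(2)*x*sqrt(1/k)/2)


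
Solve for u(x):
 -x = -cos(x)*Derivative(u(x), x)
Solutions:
 u(x) = C1 + Integral(x/cos(x), x)


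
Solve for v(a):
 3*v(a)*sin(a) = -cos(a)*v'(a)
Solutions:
 v(a) = C1*cos(a)^3


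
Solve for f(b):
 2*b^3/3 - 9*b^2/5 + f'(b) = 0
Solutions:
 f(b) = C1 - b^4/6 + 3*b^3/5


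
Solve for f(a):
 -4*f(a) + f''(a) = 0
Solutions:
 f(a) = C1*exp(-2*a) + C2*exp(2*a)


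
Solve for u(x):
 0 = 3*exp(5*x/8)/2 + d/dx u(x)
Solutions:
 u(x) = C1 - 12*exp(5*x/8)/5


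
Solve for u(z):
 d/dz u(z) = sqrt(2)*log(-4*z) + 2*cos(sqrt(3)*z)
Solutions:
 u(z) = C1 + sqrt(2)*z*(log(-z) - 1) + 2*sqrt(2)*z*log(2) + 2*sqrt(3)*sin(sqrt(3)*z)/3


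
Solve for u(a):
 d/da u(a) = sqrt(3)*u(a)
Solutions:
 u(a) = C1*exp(sqrt(3)*a)


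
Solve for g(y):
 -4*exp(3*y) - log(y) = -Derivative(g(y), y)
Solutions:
 g(y) = C1 + y*log(y) - y + 4*exp(3*y)/3


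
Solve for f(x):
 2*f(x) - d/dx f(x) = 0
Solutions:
 f(x) = C1*exp(2*x)


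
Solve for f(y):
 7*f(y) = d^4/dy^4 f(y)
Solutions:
 f(y) = C1*exp(-7^(1/4)*y) + C2*exp(7^(1/4)*y) + C3*sin(7^(1/4)*y) + C4*cos(7^(1/4)*y)


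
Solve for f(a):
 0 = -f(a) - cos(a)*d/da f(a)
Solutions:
 f(a) = C1*sqrt(sin(a) - 1)/sqrt(sin(a) + 1)


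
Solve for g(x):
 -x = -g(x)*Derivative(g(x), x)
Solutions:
 g(x) = -sqrt(C1 + x^2)
 g(x) = sqrt(C1 + x^2)


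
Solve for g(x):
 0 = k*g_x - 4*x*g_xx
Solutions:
 g(x) = C1 + x^(re(k)/4 + 1)*(C2*sin(log(x)*Abs(im(k))/4) + C3*cos(log(x)*im(k)/4))


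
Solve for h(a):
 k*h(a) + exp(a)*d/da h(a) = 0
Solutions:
 h(a) = C1*exp(k*exp(-a))


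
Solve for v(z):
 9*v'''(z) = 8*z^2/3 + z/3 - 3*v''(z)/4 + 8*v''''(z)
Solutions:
 v(z) = C1 + C2*z + C3*exp(z*(9 - sqrt(105))/16) + C4*exp(z*(9 + sqrt(105))/16) + 8*z^4/27 - 382*z^3/27 + 14776*z^2/27


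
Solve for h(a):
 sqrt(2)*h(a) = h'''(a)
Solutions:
 h(a) = C3*exp(2^(1/6)*a) + (C1*sin(2^(1/6)*sqrt(3)*a/2) + C2*cos(2^(1/6)*sqrt(3)*a/2))*exp(-2^(1/6)*a/2)


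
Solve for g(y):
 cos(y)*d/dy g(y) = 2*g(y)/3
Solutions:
 g(y) = C1*(sin(y) + 1)^(1/3)/(sin(y) - 1)^(1/3)


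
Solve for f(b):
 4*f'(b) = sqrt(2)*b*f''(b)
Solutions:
 f(b) = C1 + C2*b^(1 + 2*sqrt(2))


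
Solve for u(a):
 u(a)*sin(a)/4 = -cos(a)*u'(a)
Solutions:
 u(a) = C1*cos(a)^(1/4)


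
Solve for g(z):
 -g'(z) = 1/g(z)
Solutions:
 g(z) = -sqrt(C1 - 2*z)
 g(z) = sqrt(C1 - 2*z)


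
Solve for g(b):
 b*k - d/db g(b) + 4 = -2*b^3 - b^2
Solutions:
 g(b) = C1 + b^4/2 + b^3/3 + b^2*k/2 + 4*b
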